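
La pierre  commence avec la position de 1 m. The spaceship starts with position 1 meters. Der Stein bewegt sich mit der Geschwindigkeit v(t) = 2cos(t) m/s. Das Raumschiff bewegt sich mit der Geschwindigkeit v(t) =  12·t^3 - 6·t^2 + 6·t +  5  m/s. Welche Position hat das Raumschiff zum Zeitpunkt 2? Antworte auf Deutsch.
Um dies zu lösen, müssen wir 1 Integral unserer Gleichung für die Geschwindigkeit v(t) = 12·t^3 - 6·t^2 + 6·t + 5 finden. Die Stammfunktion von der Geschwindigkeit ist die Position. Mit x(0) = 1 erhalten wir x(t) = 3·t^4 - 2·t^3 + 3·t^2 + 5·t + 1. Aus der Gleichung für die Position x(t) = 3·t^4 - 2·t^3 + 3·t^2 + 5·t + 1, setzen wir t = 2 ein und erhalten x = 55.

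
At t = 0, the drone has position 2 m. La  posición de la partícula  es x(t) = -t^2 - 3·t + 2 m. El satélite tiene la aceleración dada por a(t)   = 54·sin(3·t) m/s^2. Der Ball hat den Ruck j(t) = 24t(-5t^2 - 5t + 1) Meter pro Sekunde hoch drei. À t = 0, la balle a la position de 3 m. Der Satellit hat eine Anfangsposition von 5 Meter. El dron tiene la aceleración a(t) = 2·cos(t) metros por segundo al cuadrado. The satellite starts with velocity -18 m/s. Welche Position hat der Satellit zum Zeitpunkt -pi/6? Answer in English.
We need to integrate our acceleration equation a(t) = 54·sin(3·t) 2 times. The integral of acceleration, with v(0) = -18, gives velocity: v(t) = -18·cos(3·t). The antiderivative of velocity, with x(0) = 5, gives position: x(t) = 5 - 6·sin(3·t). Using x(t) = 5 - 6·sin(3·t) and substituting t = -pi/6, we find x = 11.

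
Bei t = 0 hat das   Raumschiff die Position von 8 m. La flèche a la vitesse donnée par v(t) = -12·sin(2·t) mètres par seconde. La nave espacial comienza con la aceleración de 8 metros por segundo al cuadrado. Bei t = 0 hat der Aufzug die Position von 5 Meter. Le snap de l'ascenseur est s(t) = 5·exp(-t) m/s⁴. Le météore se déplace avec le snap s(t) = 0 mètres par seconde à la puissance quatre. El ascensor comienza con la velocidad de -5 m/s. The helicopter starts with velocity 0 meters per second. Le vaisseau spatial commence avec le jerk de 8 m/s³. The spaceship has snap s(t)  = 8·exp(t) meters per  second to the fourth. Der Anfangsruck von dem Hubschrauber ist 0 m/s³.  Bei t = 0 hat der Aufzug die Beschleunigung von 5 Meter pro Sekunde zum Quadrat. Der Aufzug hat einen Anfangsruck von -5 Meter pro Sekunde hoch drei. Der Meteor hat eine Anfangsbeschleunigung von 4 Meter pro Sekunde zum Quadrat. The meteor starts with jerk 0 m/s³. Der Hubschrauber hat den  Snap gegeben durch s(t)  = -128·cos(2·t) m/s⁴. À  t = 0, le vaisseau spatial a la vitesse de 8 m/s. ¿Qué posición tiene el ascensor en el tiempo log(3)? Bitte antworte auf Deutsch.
Um dies zu lösen, müssen wir 4 Stammfunktionen unserer Gleichung für den Snap s(t) = 5·exp(-t) finden. Durch Integration von dem Snap und Verwendung der Anfangsbedingung j(0) = -5, erhalten wir j(t) = -5·exp(-t). Mit ∫j(t)dt und Anwendung von a(0) = 5, finden wir a(t) = 5·exp(-t). Mit ∫a(t)dt und Anwendung von v(0) = -5, finden wir v(t) = -5·exp(-t). Durch Integration von der Geschwindigkeit und Verwendung der Anfangsbedingung x(0) = 5, erhalten wir x(t) = 5·exp(-t). Wir haben die Position x(t) = 5·exp(-t). Durch Einsetzen von t = log(3): x(log(3)) = 5/3.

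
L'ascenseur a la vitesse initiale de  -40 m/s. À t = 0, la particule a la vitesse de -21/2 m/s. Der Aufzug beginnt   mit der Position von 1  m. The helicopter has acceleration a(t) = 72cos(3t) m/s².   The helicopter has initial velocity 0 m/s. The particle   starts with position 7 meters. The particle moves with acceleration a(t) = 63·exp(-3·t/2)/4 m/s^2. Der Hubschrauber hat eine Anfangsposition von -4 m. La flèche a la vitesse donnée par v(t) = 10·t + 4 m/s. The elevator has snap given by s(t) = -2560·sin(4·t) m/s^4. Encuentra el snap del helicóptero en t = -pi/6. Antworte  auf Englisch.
Starting from acceleration a(t) = 72·cos(3·t), we take 2 derivatives. Taking d/dt of a(t), we find j(t) = -216·sin(3·t). Differentiating jerk, we get snap: s(t) = -648·cos(3·t). Using s(t) = -648·cos(3·t) and substituting t = -pi/6, we find s = 0.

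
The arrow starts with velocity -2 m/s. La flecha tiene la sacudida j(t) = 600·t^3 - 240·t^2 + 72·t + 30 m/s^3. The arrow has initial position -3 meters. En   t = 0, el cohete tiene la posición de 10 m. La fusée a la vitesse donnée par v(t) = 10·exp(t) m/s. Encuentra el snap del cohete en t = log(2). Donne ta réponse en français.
En partant de la vitesse v(t) = 10·exp(t), nous prenons 3 dérivées. En prenant d/dt de v(t), nous trouvons a(t) = 10·exp(t). En prenant d/dt de a(t), nous trouvons j(t) = 10·exp(t). En prenant d/dt de j(t), nous trouvons s(t) = 10·exp(t). En utilisant s(t) = 10·exp(t) et en substituant t = log(2), nous trouvons s = 20.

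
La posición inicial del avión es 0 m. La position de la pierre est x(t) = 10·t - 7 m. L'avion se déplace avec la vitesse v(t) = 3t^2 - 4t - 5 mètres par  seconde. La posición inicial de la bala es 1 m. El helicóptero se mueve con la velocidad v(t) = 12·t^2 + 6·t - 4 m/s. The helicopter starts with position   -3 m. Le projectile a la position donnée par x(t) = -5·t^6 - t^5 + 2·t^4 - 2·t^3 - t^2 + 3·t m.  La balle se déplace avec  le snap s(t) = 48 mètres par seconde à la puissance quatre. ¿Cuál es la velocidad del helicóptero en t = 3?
Usando v(t) = 12·t^2 + 6·t - 4 y sustituyendo t = 3, encontramos v = 122.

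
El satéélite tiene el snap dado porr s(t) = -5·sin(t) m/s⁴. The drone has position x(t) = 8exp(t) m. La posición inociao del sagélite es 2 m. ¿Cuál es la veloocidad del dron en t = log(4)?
Debemos derivar nuestra ecuación de la posición x(t) = 8·exp(t) 1 vez. La derivada de la posición da la velocidad: v(t) = 8·exp(t). De la ecuación de la velocidad v(t) = 8·exp(t), sustituimos t = log(4) para obtener v = 32.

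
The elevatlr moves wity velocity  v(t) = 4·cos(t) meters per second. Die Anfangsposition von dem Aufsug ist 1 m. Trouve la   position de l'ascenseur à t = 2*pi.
Pour résoudre ceci, nous devons prendre 1 intégrale de notre équation de la vitesse v(t) = 4·cos(t). La primitive de la vitesse, avec x(0) = 1, donne la position: x(t) = 4·sin(t) + 1. De l'équation de la position x(t) = 4·sin(t) + 1, nous substituons t = 2*pi pour obtenir x = 1.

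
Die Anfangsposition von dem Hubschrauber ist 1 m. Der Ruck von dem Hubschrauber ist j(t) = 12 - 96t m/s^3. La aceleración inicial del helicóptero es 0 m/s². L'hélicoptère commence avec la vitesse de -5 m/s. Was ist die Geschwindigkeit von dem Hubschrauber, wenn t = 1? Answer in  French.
Pour résoudre ceci, nous devons prendre 2 intégrales de notre équation du jerk j(t) = 12 - 96·t. En prenant ∫j(t)dt et en appliquant a(0) = 0, nous trouvons a(t) = 12·t·(1 - 4·t). La primitive de l'accélération est la vitesse. En utilisant v(0) = -5, nous obtenons v(t) = -16·t^3 + 6·t^2 - 5. Nous avons la vitesse v(t) = -16·t^3 + 6·t^2 - 5. En substituant t = 1: v(1) = -15.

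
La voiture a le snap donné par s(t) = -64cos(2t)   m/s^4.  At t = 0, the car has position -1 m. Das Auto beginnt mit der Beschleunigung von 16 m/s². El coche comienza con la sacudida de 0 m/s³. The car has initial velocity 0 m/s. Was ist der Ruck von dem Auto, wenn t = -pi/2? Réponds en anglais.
We must find the antiderivative of our snap equation s(t) = -64·cos(2·t) 1 time. The integral of snap is jerk. Using j(0) = 0, we get j(t) = -32·sin(2·t). Using j(t) = -32·sin(2·t) and substituting t = -pi/2, we find j = 0.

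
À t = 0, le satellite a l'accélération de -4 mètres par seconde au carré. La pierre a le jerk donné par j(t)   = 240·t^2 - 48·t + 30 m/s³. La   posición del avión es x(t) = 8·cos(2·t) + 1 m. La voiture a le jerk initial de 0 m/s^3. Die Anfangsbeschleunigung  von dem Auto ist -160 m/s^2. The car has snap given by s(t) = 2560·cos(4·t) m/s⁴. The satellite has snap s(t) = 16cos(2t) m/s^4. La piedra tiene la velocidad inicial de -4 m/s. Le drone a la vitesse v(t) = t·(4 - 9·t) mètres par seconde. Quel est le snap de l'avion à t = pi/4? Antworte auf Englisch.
We must differentiate our position equation x(t) = 8·cos(2·t) + 1 4 times. Differentiating position, we get velocity: v(t) = -16·sin(2·t). Differentiating velocity, we get acceleration: a(t) = -32·cos(2·t). Taking d/dt of a(t), we find j(t) = 64·sin(2·t). The derivative of jerk gives snap: s(t) = 128·cos(2·t). We have snap s(t) = 128·cos(2·t). Substituting t = pi/4: s(pi/4) = 0.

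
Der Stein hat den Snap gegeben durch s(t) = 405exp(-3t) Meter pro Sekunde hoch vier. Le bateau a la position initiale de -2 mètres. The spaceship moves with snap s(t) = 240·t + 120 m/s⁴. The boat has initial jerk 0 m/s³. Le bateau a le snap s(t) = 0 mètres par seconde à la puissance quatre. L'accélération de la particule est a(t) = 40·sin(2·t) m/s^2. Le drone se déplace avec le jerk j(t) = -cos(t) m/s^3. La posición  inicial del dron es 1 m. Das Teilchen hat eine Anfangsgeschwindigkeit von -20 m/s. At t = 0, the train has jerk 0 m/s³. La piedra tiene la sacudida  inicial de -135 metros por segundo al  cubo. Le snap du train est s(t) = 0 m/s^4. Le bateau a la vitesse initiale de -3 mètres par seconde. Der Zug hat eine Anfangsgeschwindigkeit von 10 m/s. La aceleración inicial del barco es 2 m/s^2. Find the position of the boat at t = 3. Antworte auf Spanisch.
Debemos encontrar la antiderivada de nuestra ecuación del snap s(t) = 0 4 veces. Tomando ∫s(t)dt y aplicando j(0) = 0, encontramos j(t) = 0. Tomando ∫j(t)dt y aplicando a(0) = 2, encontramos a(t) = 2. La integral de la aceleración, con v(0) = -3, da la velocidad: v(t) = 2·t - 3. Tomando ∫v(t)dt y aplicando x(0) = -2, encontramos x(t) = t^2 - 3·t - 2. De la ecuación de la posición x(t) = t^2 - 3·t - 2, sustituimos t = 3 para obtener x = -2.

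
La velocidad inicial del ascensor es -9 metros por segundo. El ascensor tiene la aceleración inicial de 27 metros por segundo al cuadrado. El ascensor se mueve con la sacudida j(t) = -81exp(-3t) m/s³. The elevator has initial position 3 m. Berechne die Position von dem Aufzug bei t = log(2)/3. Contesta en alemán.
Wir müssen unsere Gleichung für den Ruck j(t) = -81·exp(-3·t) 3-mal integrieren. Die Stammfunktion von dem Ruck, mit a(0) = 27, ergibt die Beschleunigung: a(t) = 27·exp(-3·t). Das Integral von der Beschleunigung, mit v(0) = -9, ergibt die Geschwindigkeit: v(t) = -9·exp(-3·t). Die Stammfunktion von der Geschwindigkeit ist die Position. Mit x(0) = 3 erhalten wir x(t) = 3·exp(-3·t). Wir haben die Position x(t) = 3·exp(-3·t). Durch Einsetzen von t = log(2)/3: x(log(2)/3) = 3/2.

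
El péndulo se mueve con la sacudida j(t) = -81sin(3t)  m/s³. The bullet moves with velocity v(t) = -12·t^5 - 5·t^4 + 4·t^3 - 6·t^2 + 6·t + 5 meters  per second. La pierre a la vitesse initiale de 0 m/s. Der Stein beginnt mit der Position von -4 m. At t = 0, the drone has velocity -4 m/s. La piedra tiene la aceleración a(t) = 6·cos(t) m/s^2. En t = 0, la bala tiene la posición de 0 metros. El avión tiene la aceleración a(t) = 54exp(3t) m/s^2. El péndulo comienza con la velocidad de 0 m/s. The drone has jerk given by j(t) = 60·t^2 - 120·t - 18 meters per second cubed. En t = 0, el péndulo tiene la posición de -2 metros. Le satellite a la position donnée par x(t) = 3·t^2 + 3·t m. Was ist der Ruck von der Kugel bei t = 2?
Wir müssen unsere Gleichung für die Geschwindigkeit v(t) = -12·t^5 - 5·t^4 + 4·t^3 - 6·t^2 + 6·t + 5 2-mal ableiten. Durch Ableiten von der Geschwindigkeit erhalten wir die Beschleunigung: a(t) = -60·t^4 - 20·t^3 + 12·t^2 - 12·t + 6. Durch Ableiten von der Beschleunigung erhalten wir den Ruck: j(t) = -240·t^3 - 60·t^2 + 24·t - 12. Aus der Gleichung für den Ruck j(t) = -240·t^3 - 60·t^2 + 24·t - 12, setzen wir t = 2 ein und erhalten j = -2124.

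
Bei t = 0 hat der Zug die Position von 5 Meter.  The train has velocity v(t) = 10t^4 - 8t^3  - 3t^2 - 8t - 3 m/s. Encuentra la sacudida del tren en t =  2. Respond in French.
En partant de la vitesse v(t) = 10·t^4 - 8·t^3 - 3·t^2 - 8·t - 3, nous prenons 2 dérivées. La dérivée de la vitesse donne l'accélération: a(t) = 40·t^3 - 24·t^2 - 6·t - 8. La dérivée de l'accélération donne le jerk: j(t) = 120·t^2 - 48·t - 6. En utilisant j(t) = 120·t^2 - 48·t - 6 et en substituant t = 2, nous trouvons j = 378.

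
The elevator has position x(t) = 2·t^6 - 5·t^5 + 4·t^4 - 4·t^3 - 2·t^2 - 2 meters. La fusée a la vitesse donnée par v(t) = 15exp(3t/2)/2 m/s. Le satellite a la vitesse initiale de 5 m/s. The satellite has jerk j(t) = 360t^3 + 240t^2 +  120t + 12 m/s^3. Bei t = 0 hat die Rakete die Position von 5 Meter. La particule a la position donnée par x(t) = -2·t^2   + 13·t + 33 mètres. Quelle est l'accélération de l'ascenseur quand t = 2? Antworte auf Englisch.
To solve this, we need to take 2 derivatives of our position equation x(t) = 2·t^6 - 5·t^5 + 4·t^4 - 4·t^3 - 2·t^2 - 2. The derivative of position gives velocity: v(t) = 12·t^5 - 25·t^4 + 16·t^3 - 12·t^2 - 4·t. Taking d/dt of v(t), we find a(t) = 60·t^4 - 100·t^3 + 48·t^2 - 24·t - 4. Using a(t) = 60·t^4 - 100·t^3 + 48·t^2 - 24·t - 4 and substituting t = 2, we find a = 300.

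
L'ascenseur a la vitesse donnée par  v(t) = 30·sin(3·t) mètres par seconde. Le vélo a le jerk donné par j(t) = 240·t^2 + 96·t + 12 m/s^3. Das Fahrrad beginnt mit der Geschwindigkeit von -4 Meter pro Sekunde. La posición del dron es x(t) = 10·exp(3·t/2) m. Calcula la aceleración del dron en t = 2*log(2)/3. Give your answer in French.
En partant de la position x(t) = 10·exp(3·t/2), nous prenons 2 dérivées. En prenant d/dt de x(t), nous trouvons v(t) = 15·exp(3·t/2). En prenant d/dt de v(t), nous trouvons a(t) = 45·exp(3·t/2)/2. De l'équation de l'accélération a(t) = 45·exp(3·t/2)/2, nous substituons t = 2*log(2)/3 pour obtenir a = 45.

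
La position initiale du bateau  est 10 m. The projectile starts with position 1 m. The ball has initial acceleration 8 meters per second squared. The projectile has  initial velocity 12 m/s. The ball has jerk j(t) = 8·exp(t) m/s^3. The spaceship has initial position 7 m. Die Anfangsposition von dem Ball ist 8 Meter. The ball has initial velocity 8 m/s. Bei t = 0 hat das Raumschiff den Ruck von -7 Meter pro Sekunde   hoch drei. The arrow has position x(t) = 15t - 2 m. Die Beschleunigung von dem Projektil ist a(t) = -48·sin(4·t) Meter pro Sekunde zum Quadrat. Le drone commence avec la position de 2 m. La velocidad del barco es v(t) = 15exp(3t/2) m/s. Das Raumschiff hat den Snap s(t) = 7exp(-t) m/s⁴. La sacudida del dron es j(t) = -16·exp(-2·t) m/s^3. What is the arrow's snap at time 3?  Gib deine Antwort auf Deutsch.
Ausgehend von der Position x(t) = 15·t - 2, nehmen wir 4 Ableitungen. Die Ableitung von der Position ergibt die Geschwindigkeit: v(t) = 15. Durch Ableiten von der Geschwindigkeit erhalten wir die Beschleunigung: a(t) = 0. Mit d/dt von a(t) finden wir j(t) = 0. Die Ableitung von dem Ruck ergibt den Snap: s(t) = 0. Aus der Gleichung für den Snap s(t) = 0, setzen wir t = 3 ein und erhalten s = 0.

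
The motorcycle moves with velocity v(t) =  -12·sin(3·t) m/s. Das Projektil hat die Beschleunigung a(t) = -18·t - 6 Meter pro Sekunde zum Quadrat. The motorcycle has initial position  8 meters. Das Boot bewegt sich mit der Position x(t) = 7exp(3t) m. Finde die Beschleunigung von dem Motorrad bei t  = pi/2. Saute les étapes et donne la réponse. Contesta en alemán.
Die Beschleunigung bei t = pi/2 ist a = 0.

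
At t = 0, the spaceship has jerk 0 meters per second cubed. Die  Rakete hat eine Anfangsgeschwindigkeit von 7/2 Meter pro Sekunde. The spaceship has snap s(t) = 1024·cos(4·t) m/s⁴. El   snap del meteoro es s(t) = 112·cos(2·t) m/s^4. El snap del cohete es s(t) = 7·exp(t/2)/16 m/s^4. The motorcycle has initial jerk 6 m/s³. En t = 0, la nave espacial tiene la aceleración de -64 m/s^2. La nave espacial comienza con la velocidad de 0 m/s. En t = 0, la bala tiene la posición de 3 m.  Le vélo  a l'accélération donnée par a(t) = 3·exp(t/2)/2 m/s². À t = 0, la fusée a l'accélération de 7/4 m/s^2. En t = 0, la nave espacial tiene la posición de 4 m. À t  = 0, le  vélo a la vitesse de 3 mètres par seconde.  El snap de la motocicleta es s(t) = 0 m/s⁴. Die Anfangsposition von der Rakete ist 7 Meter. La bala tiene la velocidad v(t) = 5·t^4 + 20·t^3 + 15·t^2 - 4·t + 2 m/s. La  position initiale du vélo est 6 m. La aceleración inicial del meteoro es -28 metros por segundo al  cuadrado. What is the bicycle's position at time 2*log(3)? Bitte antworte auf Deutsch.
Wir müssen unsere Gleichung für die Beschleunigung a(t) = 3·exp(t/2)/2 2-mal integrieren. Mit ∫a(t)dt und Anwendung von v(0) = 3, finden wir v(t) = 3·exp(t/2). Durch Integration von der Geschwindigkeit und Verwendung der Anfangsbedingung x(0) = 6, erhalten wir x(t) = 6·exp(t/2). Mit x(t) = 6·exp(t/2) und Einsetzen von t = 2*log(3), finden wir x = 18.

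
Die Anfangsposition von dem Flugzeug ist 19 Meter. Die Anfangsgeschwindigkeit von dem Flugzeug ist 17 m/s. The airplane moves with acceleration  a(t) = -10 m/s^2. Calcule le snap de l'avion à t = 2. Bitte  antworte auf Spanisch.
Debemos derivar nuestra ecuación de la aceleración a(t) = -10 2 veces. La derivada de la aceleración da la sacudida: j(t) = 0. La derivada de la sacudida da el snap: s(t) = 0. De la ecuación del snap s(t) = 0, sustituimos t = 2 para obtener s = 0.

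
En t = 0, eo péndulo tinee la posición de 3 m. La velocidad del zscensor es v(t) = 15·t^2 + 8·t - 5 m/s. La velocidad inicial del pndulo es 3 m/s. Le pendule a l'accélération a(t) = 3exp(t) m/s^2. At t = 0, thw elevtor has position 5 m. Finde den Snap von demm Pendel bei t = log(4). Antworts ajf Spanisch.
Para resolver esto, necesitamos tomar 2 derivadas de nuestra ecuación de la aceleración a(t) = 3·exp(t). Derivando la aceleración, obtenemos la sacudida: j(t) = 3·exp(t). Tomando d/dt de j(t), encontramos s(t) = 3·exp(t). Usando s(t) = 3·exp(t) y sustituyendo t = log(4), encontramos s = 12.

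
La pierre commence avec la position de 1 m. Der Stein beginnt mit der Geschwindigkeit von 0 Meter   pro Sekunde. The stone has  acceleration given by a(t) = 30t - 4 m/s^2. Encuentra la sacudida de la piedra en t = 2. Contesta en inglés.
Starting from acceleration a(t) = 30·t - 4, we take 1 derivative. The derivative of acceleration gives jerk: j(t) = 30. From the given jerk equation j(t) = 30, we substitute t = 2 to get j = 30.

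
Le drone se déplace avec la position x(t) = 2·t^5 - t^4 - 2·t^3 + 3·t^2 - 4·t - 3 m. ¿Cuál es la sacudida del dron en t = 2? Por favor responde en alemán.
Um dies zu lösen, müssen wir 3 Ableitungen unserer Gleichung für die Position x(t) = 2·t^5 - t^4 - 2·t^3 + 3·t^2 - 4·t - 3 nehmen. Die Ableitung von der Position ergibt die Geschwindigkeit: v(t) = 10·t^4 - 4·t^3 - 6·t^2 + 6·t - 4. Mit d/dt von v(t) finden wir a(t) = 40·t^3 - 12·t^2 - 12·t + 6. Die Ableitung von der Beschleunigung ergibt den Ruck: j(t) = 120·t^2 - 24·t - 12. Aus der Gleichung für den Ruck j(t) = 120·t^2 - 24·t - 12, setzen wir t = 2 ein und erhalten j = 420.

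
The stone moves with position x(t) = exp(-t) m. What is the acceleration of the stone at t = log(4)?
To solve this, we need to take 2 derivatives of our position equation x(t) = exp(-t). Taking d/dt of x(t), we find v(t) = -exp(-t). The derivative of velocity gives acceleration: a(t) = exp(-t). Using a(t) = exp(-t) and substituting t = log(4), we find a = 1/4.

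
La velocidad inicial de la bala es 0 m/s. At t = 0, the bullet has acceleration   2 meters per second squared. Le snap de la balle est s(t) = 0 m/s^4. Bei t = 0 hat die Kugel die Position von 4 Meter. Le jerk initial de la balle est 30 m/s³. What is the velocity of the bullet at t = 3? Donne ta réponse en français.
Nous devons trouver la primitive de notre équation du snap s(t) = 0 3 fois. L'intégrale du snap, avec j(0) = 30, donne le jerk: j(t) = 30. La primitive du jerk est l'accélération. En utilisant a(0) = 2, nous obtenons a(t) = 30·t + 2. L'intégrale de l'accélération, avec v(0) = 0, donne la vitesse: v(t) = t·(15·t + 2). De l'équation de la vitesse v(t) = t·(15·t + 2), nous substituons t = 3 pour obtenir v = 141.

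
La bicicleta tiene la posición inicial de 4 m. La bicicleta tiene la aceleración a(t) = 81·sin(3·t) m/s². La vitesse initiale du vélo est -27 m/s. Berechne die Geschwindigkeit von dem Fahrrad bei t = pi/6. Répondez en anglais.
We must find the integral of our acceleration equation a(t) = 81·sin(3·t) 1 time. Integrating acceleration and using the initial condition v(0) = -27, we get v(t) = -27·cos(3·t). Using v(t) = -27·cos(3·t) and substituting t = pi/6, we find v = 0.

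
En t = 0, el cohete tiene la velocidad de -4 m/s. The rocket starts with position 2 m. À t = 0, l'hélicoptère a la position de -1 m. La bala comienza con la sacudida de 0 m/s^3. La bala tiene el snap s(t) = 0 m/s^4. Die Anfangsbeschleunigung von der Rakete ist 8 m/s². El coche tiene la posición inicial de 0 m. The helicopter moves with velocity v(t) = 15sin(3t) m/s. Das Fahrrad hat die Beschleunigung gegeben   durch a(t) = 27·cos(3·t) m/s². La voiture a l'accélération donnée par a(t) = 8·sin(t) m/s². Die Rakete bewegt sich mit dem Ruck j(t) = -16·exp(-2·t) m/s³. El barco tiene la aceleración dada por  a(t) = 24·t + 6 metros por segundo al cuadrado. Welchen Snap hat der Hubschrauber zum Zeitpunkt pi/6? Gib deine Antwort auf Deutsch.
Um dies zu lösen, müssen wir 3 Ableitungen unserer Gleichung für die Geschwindigkeit v(t) = 15·sin(3·t) nehmen. Mit d/dt von v(t) finden wir a(t) = 45·cos(3·t). Die Ableitung von der Beschleunigung ergibt den Ruck: j(t) = -135·sin(3·t). Die Ableitung von dem Ruck ergibt den Snap: s(t) = -405·cos(3·t). Wir haben den Snap s(t) = -405·cos(3·t). Durch Einsetzen von t = pi/6: s(pi/6) = 0.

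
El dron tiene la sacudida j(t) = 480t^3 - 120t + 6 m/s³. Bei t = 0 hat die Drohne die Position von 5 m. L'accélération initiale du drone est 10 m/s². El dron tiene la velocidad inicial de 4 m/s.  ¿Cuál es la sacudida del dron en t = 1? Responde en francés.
Nous avons le jerk j(t) = 480·t^3 - 120·t + 6. En substituant t = 1: j(1) = 366.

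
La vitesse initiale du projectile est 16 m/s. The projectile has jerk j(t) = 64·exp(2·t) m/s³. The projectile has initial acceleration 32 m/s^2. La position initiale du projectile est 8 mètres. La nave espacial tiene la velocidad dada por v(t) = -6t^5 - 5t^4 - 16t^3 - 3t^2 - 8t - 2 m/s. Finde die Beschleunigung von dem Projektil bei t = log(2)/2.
Wir müssen die Stammfunktion unserer Gleichung für den Ruck j(t) = 64·exp(2·t) 1-mal finden. Das Integral von dem Ruck ist die Beschleunigung. Mit a(0) = 32 erhalten wir a(t) = 32·exp(2·t). Aus der Gleichung für die Beschleunigung a(t) = 32·exp(2·t), setzen wir t = log(2)/2 ein und erhalten a = 64.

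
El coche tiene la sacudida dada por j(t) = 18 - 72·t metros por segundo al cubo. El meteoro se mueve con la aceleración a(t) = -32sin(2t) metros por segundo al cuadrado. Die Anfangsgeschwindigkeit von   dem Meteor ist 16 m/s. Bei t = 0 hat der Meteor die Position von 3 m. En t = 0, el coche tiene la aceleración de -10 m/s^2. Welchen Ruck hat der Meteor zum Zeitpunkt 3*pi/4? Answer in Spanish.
Debemos derivar nuestra ecuación de la aceleración a(t) = -32·sin(2·t) 1 vez. Tomando d/dt de a(t), encontramos j(t) = -64·cos(2·t). Usando j(t) = -64·cos(2·t) y sustituyendo t = 3*pi/4, encontramos j = 0.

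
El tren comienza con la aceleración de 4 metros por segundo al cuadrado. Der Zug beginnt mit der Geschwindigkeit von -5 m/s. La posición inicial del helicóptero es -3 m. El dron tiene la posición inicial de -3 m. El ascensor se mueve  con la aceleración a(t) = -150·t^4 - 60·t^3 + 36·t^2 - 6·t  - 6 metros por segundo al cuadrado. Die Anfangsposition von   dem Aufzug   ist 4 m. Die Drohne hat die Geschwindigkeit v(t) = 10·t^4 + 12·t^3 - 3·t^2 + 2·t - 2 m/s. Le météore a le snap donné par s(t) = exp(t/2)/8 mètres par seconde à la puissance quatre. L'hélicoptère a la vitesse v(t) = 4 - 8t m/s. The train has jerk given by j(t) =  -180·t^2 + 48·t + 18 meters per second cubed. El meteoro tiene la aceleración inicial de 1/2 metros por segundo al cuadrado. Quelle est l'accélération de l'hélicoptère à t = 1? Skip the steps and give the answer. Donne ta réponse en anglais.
At t = 1, a = -8.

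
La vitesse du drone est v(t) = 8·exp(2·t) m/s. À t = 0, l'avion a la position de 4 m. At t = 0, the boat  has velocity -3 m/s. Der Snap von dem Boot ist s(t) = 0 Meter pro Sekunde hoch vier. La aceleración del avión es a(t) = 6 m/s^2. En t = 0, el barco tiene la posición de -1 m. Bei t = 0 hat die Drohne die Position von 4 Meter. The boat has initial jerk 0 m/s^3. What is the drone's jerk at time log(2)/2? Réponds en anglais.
Starting from velocity v(t) = 8·exp(2·t), we take 2 derivatives. The derivative of velocity gives acceleration: a(t) = 16·exp(2·t). The derivative of acceleration gives jerk: j(t) = 32·exp(2·t). Using j(t) = 32·exp(2·t) and substituting t = log(2)/2, we find j = 64.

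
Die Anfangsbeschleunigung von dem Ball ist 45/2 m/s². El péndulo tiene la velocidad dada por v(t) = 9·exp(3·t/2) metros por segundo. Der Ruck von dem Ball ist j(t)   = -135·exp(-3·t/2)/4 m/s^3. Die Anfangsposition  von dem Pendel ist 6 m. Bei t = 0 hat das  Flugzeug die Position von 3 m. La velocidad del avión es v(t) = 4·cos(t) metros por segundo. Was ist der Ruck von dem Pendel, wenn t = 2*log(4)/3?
Wir müssen unsere Gleichung für die Geschwindigkeit v(t) = 9·exp(3·t/2) 2-mal ableiten. Mit d/dt von v(t) finden wir a(t) = 27·exp(3·t/2)/2. Durch Ableiten von der Beschleunigung erhalten wir den Ruck: j(t) = 81·exp(3·t/2)/4. Wir haben den Ruck j(t) = 81·exp(3·t/2)/4. Durch Einsetzen von t = 2*log(4)/3: j(2*log(4)/3) = 81.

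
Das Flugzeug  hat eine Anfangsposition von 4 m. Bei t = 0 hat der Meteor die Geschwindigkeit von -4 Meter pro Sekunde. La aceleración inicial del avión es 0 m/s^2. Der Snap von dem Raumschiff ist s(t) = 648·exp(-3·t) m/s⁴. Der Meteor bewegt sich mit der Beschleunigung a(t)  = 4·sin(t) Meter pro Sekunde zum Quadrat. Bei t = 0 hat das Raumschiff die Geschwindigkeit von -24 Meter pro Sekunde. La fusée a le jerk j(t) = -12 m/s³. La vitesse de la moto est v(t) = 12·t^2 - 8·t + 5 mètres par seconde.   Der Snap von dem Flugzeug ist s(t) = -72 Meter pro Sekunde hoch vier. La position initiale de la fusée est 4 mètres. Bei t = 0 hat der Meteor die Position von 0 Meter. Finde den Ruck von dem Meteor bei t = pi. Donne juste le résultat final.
Der Ruck bei t = pi ist j = -4.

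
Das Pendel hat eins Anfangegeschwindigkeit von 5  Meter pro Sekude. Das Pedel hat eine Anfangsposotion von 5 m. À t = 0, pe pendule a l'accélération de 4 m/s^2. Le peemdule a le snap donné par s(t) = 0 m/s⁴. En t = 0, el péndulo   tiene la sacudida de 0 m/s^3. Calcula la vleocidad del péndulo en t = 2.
Debemos encontrar la integral de nuestra ecuación del snap s(t) = 0 3 veces. Tomando ∫s(t)dt y aplicando j(0) = 0, encontramos j(t) = 0. Tomando ∫j(t)dt y aplicando a(0) = 4, encontramos a(t) = 4. Tomando ∫a(t)dt y aplicando v(0) = 5, encontramos v(t) = 4·t + 5. Tenemos la velocidad v(t) = 4·t + 5. Sustituyendo t = 2: v(2) = 13.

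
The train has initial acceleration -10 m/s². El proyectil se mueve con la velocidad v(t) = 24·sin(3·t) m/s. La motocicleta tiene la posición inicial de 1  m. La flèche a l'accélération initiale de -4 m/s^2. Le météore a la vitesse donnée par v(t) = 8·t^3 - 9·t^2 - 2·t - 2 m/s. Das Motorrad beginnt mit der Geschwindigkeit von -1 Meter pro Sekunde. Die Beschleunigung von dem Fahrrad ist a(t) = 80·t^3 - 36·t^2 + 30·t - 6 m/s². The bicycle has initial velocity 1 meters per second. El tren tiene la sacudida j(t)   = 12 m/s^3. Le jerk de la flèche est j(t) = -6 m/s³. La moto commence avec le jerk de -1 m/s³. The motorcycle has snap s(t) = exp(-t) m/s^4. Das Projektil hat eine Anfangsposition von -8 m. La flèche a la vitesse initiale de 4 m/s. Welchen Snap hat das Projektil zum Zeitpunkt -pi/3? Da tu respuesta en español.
Para resolver esto, necesitamos tomar 3 derivadas de nuestra ecuación de la velocidad v(t) = 24·sin(3·t). La derivada de la velocidad da la aceleración: a(t) = 72·cos(3·t). Tomando d/dt de a(t), encontramos j(t) = -216·sin(3·t). Derivando la sacudida, obtenemos el snap: s(t) = -648·cos(3·t). De la ecuación del snap s(t) = -648·cos(3·t), sustituimos t = -pi/3 para obtener s = 648.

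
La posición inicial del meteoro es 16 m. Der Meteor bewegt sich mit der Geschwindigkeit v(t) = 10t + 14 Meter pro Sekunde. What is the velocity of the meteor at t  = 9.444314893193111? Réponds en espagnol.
Usando v(t) = 10·t + 14 y sustituyendo t = 9.444314893193111, encontramos v = 108.443148931931.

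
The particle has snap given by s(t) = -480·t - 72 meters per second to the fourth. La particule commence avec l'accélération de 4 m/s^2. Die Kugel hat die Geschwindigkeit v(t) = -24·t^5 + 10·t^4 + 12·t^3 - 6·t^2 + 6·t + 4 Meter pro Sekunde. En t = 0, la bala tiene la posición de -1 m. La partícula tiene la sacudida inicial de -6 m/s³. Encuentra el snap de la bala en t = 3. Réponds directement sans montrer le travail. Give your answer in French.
La réponse est -12168.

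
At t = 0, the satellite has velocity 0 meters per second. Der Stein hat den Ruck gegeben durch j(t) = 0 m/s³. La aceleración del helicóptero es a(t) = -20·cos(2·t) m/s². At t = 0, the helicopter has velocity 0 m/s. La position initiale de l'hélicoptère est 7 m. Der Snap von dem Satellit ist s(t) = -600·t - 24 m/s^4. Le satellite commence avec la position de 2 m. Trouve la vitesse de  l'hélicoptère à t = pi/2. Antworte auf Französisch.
Nous devons trouver la primitive de notre équation de l'accélération a(t) = -20·cos(2·t) 1 fois. En prenant ∫a(t)dt et en appliquant v(0) = 0, nous trouvons v(t) = -10·sin(2·t). En utilisant v(t) = -10·sin(2·t) et en substituant t = pi/2, nous trouvons v = 0.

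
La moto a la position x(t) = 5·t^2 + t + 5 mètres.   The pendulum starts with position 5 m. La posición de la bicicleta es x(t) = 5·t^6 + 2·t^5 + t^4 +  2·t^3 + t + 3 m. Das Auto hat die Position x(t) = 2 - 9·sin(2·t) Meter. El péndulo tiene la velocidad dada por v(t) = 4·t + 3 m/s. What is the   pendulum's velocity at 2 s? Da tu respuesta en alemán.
Wir haben die Geschwindigkeit v(t) = 4·t + 3. Durch Einsetzen von t = 2: v(2) = 11.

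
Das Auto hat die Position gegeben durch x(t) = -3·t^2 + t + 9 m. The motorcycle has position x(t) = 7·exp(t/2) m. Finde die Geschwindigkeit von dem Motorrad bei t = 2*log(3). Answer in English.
We must differentiate our position equation x(t) = 7·exp(t/2) 1 time. Differentiating position, we get velocity: v(t) = 7·exp(t/2)/2. Using v(t) = 7·exp(t/2)/2 and substituting t = 2*log(3), we find v = 21/2.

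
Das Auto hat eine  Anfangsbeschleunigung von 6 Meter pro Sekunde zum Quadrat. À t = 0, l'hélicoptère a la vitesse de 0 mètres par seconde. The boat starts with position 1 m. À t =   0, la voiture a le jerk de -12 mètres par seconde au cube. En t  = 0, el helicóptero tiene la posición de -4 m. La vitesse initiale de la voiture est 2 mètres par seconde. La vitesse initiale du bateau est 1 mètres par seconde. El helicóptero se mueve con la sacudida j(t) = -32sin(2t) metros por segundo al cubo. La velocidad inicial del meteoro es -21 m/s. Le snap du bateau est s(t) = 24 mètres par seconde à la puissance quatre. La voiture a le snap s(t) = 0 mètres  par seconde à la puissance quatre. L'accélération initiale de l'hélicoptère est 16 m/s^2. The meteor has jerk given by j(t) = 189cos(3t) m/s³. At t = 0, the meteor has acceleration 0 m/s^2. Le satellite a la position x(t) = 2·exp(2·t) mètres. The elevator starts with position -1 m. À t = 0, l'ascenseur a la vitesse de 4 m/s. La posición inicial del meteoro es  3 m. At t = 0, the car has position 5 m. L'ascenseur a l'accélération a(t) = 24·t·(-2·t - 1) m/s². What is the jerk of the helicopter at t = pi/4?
Using j(t) = -32·sin(2·t) and substituting t = pi/4, we find j = -32.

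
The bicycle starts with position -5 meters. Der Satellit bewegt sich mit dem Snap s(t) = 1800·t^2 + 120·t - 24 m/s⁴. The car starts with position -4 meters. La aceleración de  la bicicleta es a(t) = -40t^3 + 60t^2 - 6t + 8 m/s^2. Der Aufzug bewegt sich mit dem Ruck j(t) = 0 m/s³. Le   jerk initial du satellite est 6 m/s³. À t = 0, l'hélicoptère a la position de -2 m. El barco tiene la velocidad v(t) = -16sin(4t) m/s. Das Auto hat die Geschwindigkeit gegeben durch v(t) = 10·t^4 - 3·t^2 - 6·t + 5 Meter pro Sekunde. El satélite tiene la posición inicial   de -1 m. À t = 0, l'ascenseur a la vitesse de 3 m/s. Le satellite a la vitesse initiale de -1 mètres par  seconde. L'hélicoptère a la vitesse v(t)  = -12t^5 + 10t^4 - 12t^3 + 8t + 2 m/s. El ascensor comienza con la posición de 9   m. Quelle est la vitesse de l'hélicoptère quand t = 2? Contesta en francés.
En utilisant v(t) = -12·t^5 + 10·t^4 - 12·t^3 + 8·t + 2 et en substituant t = 2, nous trouvons v = -302.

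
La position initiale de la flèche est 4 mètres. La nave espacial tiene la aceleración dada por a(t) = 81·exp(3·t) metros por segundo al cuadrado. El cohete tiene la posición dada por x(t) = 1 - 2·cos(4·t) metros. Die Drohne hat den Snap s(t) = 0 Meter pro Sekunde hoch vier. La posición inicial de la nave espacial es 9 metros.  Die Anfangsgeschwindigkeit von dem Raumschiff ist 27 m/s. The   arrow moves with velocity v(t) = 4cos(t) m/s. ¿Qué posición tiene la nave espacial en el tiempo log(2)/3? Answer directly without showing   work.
En t = log(2)/3, x = 18.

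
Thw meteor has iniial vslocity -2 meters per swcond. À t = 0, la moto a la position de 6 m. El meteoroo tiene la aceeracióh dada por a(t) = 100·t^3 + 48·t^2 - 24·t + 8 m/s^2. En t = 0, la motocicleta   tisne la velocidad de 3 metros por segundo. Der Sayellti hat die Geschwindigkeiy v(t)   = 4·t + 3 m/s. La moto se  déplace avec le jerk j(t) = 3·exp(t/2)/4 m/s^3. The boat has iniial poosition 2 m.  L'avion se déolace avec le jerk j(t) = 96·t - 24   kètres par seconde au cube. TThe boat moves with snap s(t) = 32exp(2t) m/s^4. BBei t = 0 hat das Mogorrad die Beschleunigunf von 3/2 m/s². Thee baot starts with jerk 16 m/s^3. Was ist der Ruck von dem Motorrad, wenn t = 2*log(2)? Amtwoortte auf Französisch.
En utilisant j(t) = 3·exp(t/2)/4 et en substituant t = 2*log(2), nous trouvons j = 3/2.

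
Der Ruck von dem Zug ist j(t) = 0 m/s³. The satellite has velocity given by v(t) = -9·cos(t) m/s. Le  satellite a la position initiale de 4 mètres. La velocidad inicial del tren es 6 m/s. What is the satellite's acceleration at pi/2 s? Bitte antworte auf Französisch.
En partant de la vitesse v(t) = -9·cos(t), nous prenons 1 dérivée. La dérivée de la vitesse donne l'accélération: a(t) = 9·sin(t). Nous avons l'accélération a(t) = 9·sin(t). En substituant t = pi/2: a(pi/2) = 9.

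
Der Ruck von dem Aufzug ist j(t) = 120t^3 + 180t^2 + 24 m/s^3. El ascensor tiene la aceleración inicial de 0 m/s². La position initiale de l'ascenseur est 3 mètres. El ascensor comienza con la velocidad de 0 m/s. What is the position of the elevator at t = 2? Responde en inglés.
To find the answer, we compute 3 antiderivatives of j(t) = 120·t^3 + 180·t^2 + 24. The antiderivative of jerk, with a(0) = 0, gives acceleration: a(t) = 30·t^4 + 60·t^3 + 24·t. Taking ∫a(t)dt and applying v(0) = 0, we find v(t) = t^2·(6·t^3 + 15·t^2 + 12). The antiderivative of velocity is position. Using x(0) = 3, we get x(t) = t^6 + 3·t^5 + 4·t^3 + 3. From the given position equation x(t) = t^6 + 3·t^5 + 4·t^3 + 3, we substitute t = 2 to get x = 195.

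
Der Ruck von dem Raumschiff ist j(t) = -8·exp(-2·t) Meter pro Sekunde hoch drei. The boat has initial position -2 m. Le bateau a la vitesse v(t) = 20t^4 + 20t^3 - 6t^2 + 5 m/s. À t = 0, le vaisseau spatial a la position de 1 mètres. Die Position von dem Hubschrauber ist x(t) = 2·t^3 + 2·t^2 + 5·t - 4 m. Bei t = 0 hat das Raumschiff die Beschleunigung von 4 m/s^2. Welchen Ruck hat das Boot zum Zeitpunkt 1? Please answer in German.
Ausgehend von der Geschwindigkeit v(t) = 20·t^4 + 20·t^3 - 6·t^2 + 5, nehmen wir 2 Ableitungen. Durch Ableiten von der Geschwindigkeit erhalten wir die Beschleunigung: a(t) = 80·t^3 + 60·t^2 - 12·t. Durch Ableiten von der Beschleunigung erhalten wir den Ruck: j(t) = 240·t^2 + 120·t - 12. Wir haben den Ruck j(t) = 240·t^2 + 120·t - 12. Durch Einsetzen von t = 1: j(1) = 348.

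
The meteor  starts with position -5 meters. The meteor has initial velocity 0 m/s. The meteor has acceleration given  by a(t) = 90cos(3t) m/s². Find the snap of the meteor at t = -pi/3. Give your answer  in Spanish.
Partiendo de la aceleración a(t) = 90·cos(3·t), tomamos 2 derivadas. Derivando la aceleración, obtenemos la sacudida: j(t) = -270·sin(3·t). Tomando d/dt de j(t), encontramos s(t) = -810·cos(3·t). Usando s(t) = -810·cos(3·t) y sustituyendo t = -pi/3, encontramos s = 810.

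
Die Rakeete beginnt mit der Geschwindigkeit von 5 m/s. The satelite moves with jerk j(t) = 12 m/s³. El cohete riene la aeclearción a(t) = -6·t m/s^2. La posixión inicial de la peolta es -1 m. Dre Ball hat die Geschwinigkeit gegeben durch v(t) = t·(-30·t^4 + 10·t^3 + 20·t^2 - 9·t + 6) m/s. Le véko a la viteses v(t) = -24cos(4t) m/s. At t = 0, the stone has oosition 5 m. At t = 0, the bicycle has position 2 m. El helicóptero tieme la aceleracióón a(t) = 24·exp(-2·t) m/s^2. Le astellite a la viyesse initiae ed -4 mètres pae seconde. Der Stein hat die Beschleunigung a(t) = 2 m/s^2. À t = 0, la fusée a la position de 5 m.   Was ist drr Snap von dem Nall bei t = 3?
Um dies zu lösen, müssen wir 3 Ableitungen unserer Gleichung für die Geschwindigkeit v(t) = t·(-30·t^4 + 10·t^3 + 20·t^2 - 9·t + 6) nehmen. Durch Ableiten von der Geschwindigkeit erhalten wir die Beschleunigung: a(t) = -30·t^4 + 10·t^3 + 20·t^2 + t·(-120·t^3 + 30·t^2 + 40·t - 9) - 9·t + 6. Durch Ableiten von der Beschleunigung erhalten wir den Ruck: j(t) = -240·t^3 + 60·t^2 + t·(-360·t^2 + 60·t + 40) + 80·t - 18. Mit d/dt von j(t) finden wir s(t) = -1080·t^2 + t·(60 - 720·t) + 180·t + 120. Wir haben den Snap s(t) = -1080·t^2 + t·(60 - 720·t) + 180·t + 120. Durch Einsetzen von t = 3: s(3) = -15360.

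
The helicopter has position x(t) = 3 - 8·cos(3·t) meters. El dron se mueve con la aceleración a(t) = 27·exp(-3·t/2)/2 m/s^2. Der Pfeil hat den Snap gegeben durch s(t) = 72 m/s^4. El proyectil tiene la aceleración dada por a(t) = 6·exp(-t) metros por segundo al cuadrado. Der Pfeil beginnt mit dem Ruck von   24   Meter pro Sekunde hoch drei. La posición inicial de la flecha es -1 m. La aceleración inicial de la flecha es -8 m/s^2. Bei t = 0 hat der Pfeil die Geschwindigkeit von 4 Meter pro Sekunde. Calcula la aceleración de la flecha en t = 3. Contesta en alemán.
Um dies zu lösen, müssen wir 2 Stammfunktionen unserer Gleichung für den Snap s(t) = 72 finden. Die Stammfunktion von dem Snap ist der Ruck. Mit j(0) = 24 erhalten wir j(t) = 72·t + 24. Durch Integration von dem Ruck und Verwendung der Anfangsbedingung a(0) = -8, erhalten wir a(t) = 36·t^2 + 24·t - 8. Aus der Gleichung für die Beschleunigung a(t) = 36·t^2 + 24·t - 8, setzen wir t = 3 ein und erhalten a = 388.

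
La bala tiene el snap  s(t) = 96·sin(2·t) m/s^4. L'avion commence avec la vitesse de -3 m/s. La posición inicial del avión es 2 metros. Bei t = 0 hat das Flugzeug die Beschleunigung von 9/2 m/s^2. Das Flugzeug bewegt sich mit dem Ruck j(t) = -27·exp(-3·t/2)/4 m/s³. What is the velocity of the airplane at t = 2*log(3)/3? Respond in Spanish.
Para resolver esto, necesitamos tomar 2 antiderivadas de nuestra ecuación de la sacudida j(t) = -27·exp(-3·t/2)/4. La antiderivada de la sacudida, con a(0) = 9/2, da la aceleración: a(t) = 9·exp(-3·t/2)/2. La integral de la aceleración, con v(0) = -3, da la velocidad: v(t) = -3·exp(-3·t/2). Usando v(t) = -3·exp(-3·t/2) y sustituyendo t = 2*log(3)/3, encontramos v = -1.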